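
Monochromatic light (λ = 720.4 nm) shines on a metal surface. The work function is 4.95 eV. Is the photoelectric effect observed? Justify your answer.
No

For photoemission, the photon energy must exceed the work function.

Photon energy: E = hc/λ = 1.7210 eV
Work function: φ = 4.95 eV

Since E_photon (1.7210 eV) < φ (4.95 eV), photoemission will NOT occur.
The threshold wavelength is λ₀ = hc/φ = 250.5 nm.
Since 720.4 nm > 250.5 nm, the photons lack sufficient energy.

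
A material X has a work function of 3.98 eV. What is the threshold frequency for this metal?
9.6236e+14 Hz

The threshold frequency is when the photon energy equals the work function:
hf₀ = φ

Solving for f₀:
f₀ = φ/h = (3.98 eV × 1.602×10⁻¹⁹ J/eV) / (6.626×10⁻³⁴ J·s)
f₀ = 9.6236e+14 Hz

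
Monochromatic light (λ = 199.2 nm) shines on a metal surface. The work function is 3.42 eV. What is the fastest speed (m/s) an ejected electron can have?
9.9317e+05 m/s

First, find the maximum kinetic energy:
E_photon = hc/λ = 6.2241 eV
KE_max = E_photon - φ = 6.2241 - 3.42 = 2.8041 eV

Convert to Joules: KE_max = 2.8041 × 1.602×10⁻¹⁹ J = 4.4927e-19 J

Then use KE = ½mv² to find velocity:
v = √(2·KE/m) = √(2 × 4.4927e-19 J / 9.109e-31 kg)
v = 9.9317e+05 m/s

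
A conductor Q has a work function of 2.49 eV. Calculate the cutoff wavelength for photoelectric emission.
497.93 nm

The threshold wavelength is when the photon energy equals the work function:
hc/λ₀ = φ

Solving for λ₀:
λ₀ = hc/φ = (6.626×10⁻³⁴ J·s)(3×10⁸ m/s) / (2.49 eV × 1.602×10⁻¹⁹ J/eV)
λ₀ = 497.93 nm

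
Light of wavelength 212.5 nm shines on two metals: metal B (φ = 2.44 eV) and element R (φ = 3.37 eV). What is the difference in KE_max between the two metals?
0.9300 eV

Using KE_max = hc/λ - φ for each metal:

Photon energy: E = hc/λ = 5.8346 eV

For metal B (φ₁ = 2.44 eV):
KE₁ = E - φ₁ = 5.8346 - 2.44 = 3.3946 eV

For element R (φ₂ = 3.37 eV):
KE₂ = E - φ₂ = 5.8346 - 3.37 = 2.4646 eV

Difference:
ΔKE = KE₁ - KE₂ = 3.3946 - 2.4646 = 0.9300 eV

Note: The difference equals the difference in work functions: 3.37 - 2.44 = 0.93 eV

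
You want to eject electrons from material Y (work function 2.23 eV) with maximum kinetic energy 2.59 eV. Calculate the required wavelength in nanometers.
257.23 nm

From Einstein's equation: KE_max = hc/λ - φ

Rearranging for λ:
hc/λ = KE_max + φ
λ = hc/(KE_max + φ)

Required photon energy:
E_photon = KE_max + φ = 2.59 + 2.23 = 4.82 eV

Required wavelength:
λ = hc/E_photon = (6.626×10⁻³⁴)(3×10⁸) / (4.82 × 1.602×10⁻¹⁹)
λ = 257.23 nm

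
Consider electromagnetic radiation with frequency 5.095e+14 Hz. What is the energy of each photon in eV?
2.1071 eV

Using E = hf:

E = hf = (6.626×10⁻³⁴ J·s)(5.095e+14 Hz)
E = 2.1071 eV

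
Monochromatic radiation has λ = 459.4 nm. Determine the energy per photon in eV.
2.6988 eV

Using E = hf = hc/λ:

E = hc/λ = (6.626×10⁻³⁴ J·s)(3×10⁸ m/s) / (459.4×10⁻⁹ m)
E = 2.6988 eV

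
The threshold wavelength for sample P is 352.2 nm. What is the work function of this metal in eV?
3.52 eV

At the threshold wavelength, photon energy equals work function:
φ = hc/λ₀

Calculating:
φ = (6.626×10⁻³⁴ J·s)(3×10⁸ m/s) / (352.2×10⁻⁹ m)
φ = 3.52 eV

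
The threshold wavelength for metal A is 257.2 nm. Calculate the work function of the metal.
4.82 eV

At the threshold wavelength, photon energy equals work function:
φ = hc/λ₀

Calculating:
φ = (6.626×10⁻³⁴ J·s)(3×10⁸ m/s) / (257.2×10⁻⁹ m)
φ = 4.82 eV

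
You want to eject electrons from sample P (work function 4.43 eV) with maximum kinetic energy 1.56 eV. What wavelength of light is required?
206.99 nm

From Einstein's equation: KE_max = hc/λ - φ

Rearranging for λ:
hc/λ = KE_max + φ
λ = hc/(KE_max + φ)

Required photon energy:
E_photon = KE_max + φ = 1.56 + 4.43 = 5.99 eV

Required wavelength:
λ = hc/E_photon = (6.626×10⁻³⁴)(3×10⁸) / (5.99 × 1.602×10⁻¹⁹)
λ = 206.99 nm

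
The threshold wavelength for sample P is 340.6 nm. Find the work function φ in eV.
3.64 eV

At the threshold wavelength, photon energy equals work function:
φ = hc/λ₀

Calculating:
φ = (6.626×10⁻³⁴ J·s)(3×10⁸ m/s) / (340.6×10⁻⁹ m)
φ = 3.64 eV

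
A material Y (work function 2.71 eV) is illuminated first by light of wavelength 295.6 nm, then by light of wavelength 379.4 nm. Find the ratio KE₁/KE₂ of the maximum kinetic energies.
2.6605

Using Einstein's equation: KE_max = hc/λ - φ

For λ₁ = 295.6 nm:
E₁ = hc/λ₁ = 4.1943 eV
KE₁ = E₁ - φ = 4.1943 - 2.71 = 1.4843 eV

For λ₂ = 379.4 nm:
E₂ = hc/λ₂ = 3.2679 eV
KE₂ = E₂ - φ = 3.2679 - 2.71 = 0.5579 eV

Ratio: KE₁/KE₂ = 1.4843/0.5579 = 2.6605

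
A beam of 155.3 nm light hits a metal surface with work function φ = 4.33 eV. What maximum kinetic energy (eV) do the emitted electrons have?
3.6535 eV

Using Einstein's photoelectric equation: KE_max = hf - φ = hc/λ - φ

First, calculate the photon energy:
E_photon = hc/λ = (6.626×10⁻³⁴ J·s)(3×10⁸ m/s) / (155.3×10⁻⁹ m)
E_photon = 7.9835 eV

Then, the maximum kinetic energy:
KE_max = E_photon - φ = 7.9835 eV - 4.33 eV = 3.6535 eV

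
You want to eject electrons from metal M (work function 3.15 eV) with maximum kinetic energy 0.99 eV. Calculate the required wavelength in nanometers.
299.48 nm

From Einstein's equation: KE_max = hc/λ - φ

Rearranging for λ:
hc/λ = KE_max + φ
λ = hc/(KE_max + φ)

Required photon energy:
E_photon = KE_max + φ = 0.99 + 3.15 = 4.14 eV

Required wavelength:
λ = hc/E_photon = (6.626×10⁻³⁴)(3×10⁸) / (4.14 × 1.602×10⁻¹⁹)
λ = 299.48 nm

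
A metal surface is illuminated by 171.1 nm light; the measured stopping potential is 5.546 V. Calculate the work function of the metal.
1.70 eV

The stopping potential gives the maximum kinetic energy: KE_max = eV_s = 5.546 eV

From Einstein's photoelectric equation: KE_max = hc/λ - φ
Rearranging: φ = hc/λ - KE_max

Calculate photon energy:
E_photon = hc/λ = (6.626×10⁻³⁴ J·s)(3×10⁸ m/s) / (171.1×10⁻⁹ m) = 7.2463 eV

Therefore:
φ = 7.2463 - 5.546 = 1.70 eV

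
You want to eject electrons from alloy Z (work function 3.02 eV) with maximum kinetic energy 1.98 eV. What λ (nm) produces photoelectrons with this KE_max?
247.97 nm

From Einstein's equation: KE_max = hc/λ - φ

Rearranging for λ:
hc/λ = KE_max + φ
λ = hc/(KE_max + φ)

Required photon energy:
E_photon = KE_max + φ = 1.98 + 3.02 = 5.00 eV

Required wavelength:
λ = hc/E_photon = (6.626×10⁻³⁴)(3×10⁸) / (5.00 × 1.602×10⁻¹⁹)
λ = 247.97 nm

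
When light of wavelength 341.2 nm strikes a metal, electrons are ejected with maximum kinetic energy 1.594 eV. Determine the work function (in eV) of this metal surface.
2.04 eV

From Einstein's photoelectric equation: KE_max = hf - φ = hc/λ - φ

Rearranging for φ:
φ = hc/λ - KE_max

Calculate photon energy:
E_photon = hc/λ = 3.6338 eV

Therefore:
φ = 3.6338 - 1.594 = 2.04 eV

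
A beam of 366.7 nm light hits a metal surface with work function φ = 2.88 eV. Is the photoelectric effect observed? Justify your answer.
Yes

For photoemission, the photon energy must exceed the work function.

Photon energy: E = hc/λ = 3.3811 eV
Work function: φ = 2.88 eV

Since E_photon (3.3811 eV) > φ (2.88 eV), photoemission WILL occur.
The threshold wavelength is λ₀ = hc/φ = 430.5 nm.
Since 366.7 nm < 430.5 nm, the light has sufficient energy.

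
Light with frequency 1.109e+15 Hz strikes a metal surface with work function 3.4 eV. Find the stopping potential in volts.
1.1865 V

The stopping potential V_s satisfies: eV_s = KE_max

First, find KE_max using Einstein's equation:
E_photon = hf = (6.626×10⁻³⁴ J·s)(1.109e+15 Hz) = 4.5865 eV
KE_max = E_photon - φ = 4.5865 - 3.4 = 1.1865 eV

Since eV_s = KE_max:
V_s = KE_max/e = 1.1865 V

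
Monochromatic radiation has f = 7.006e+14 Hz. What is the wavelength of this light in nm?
427.91 nm

Using the wave equation: c = fλ

Solving for wavelength:
λ = c/f = (3×10⁸ m/s) / (7.006e+14 Hz)
λ = 427.91 nm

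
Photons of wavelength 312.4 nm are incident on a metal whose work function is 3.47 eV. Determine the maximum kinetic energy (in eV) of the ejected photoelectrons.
0.4988 eV

Using Einstein's photoelectric equation: KE_max = hf - φ = hc/λ - φ

First, calculate the photon energy:
E_photon = hc/λ = (6.626×10⁻³⁴ J·s)(3×10⁸ m/s) / (312.4×10⁻⁹ m)
E_photon = 3.9688 eV

Then, the maximum kinetic energy:
KE_max = E_photon - φ = 3.9688 eV - 3.47 eV = 0.4988 eV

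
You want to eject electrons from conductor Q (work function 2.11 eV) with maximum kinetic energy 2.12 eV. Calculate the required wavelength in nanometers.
293.11 nm

From Einstein's equation: KE_max = hc/λ - φ

Rearranging for λ:
hc/λ = KE_max + φ
λ = hc/(KE_max + φ)

Required photon energy:
E_photon = KE_max + φ = 2.12 + 2.11 = 4.23 eV

Required wavelength:
λ = hc/E_photon = (6.626×10⁻³⁴)(3×10⁸) / (4.23 × 1.602×10⁻¹⁹)
λ = 293.11 nm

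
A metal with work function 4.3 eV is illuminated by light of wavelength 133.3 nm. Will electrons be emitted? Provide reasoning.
Yes

For photoemission, the photon energy must exceed the work function.

Photon energy: E = hc/λ = 9.3011 eV
Work function: φ = 4.3 eV

Since E_photon (9.3011 eV) > φ (4.3 eV), photoemission WILL occur.
The threshold wavelength is λ₀ = hc/φ = 288.3 nm.
Since 133.3 nm < 288.3 nm, the light has sufficient energy.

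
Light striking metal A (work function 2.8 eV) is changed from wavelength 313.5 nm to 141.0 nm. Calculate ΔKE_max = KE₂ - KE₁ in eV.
4.8384 eV

Using Einstein's equation: KE_max = hc/λ - φ

For λ₁ = 313.5 nm:
KE₁ = hc/λ₁ - φ = 3.9548 - 2.8 = 1.1548 eV

For λ₂ = 141.0 nm:
KE₂ = hc/λ₂ - φ = 8.7932 - 2.8 = 5.9932 eV

Change in KE:
ΔKE = KE₂ - KE₁ = 5.9932 - 1.1548 = 4.8384 eV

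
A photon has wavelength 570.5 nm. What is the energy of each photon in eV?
2.1733 eV

Using E = hf = hc/λ:

E = hc/λ = (6.626×10⁻³⁴ J·s)(3×10⁸ m/s) / (570.5×10⁻⁹ m)
E = 2.1733 eV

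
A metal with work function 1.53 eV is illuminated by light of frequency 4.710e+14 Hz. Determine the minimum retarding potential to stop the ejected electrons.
0.4179 V

The stopping potential V_s satisfies: eV_s = KE_max

First, find KE_max using Einstein's equation:
E_photon = hf = (6.626×10⁻³⁴ J·s)(4.710e+14 Hz) = 1.9479 eV
KE_max = E_photon - φ = 1.9479 - 1.53 = 0.4179 eV

Since eV_s = KE_max:
V_s = KE_max/e = 0.4179 V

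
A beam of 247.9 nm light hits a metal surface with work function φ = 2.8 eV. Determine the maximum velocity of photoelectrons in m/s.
8.7998e+05 m/s

First, find the maximum kinetic energy:
E_photon = hc/λ = 5.0014 eV
KE_max = E_photon - φ = 5.0014 - 2.8 = 2.2014 eV

Convert to Joules: KE_max = 2.2014 × 1.602×10⁻¹⁹ J = 3.5270e-19 J

Then use KE = ½mv² to find velocity:
v = √(2·KE/m) = √(2 × 3.5270e-19 J / 9.109e-31 kg)
v = 8.7998e+05 m/s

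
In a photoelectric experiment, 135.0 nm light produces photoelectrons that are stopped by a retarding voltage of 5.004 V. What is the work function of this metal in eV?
4.18 eV

The stopping potential gives the maximum kinetic energy: KE_max = eV_s = 5.004 eV

From Einstein's photoelectric equation: KE_max = hc/λ - φ
Rearranging: φ = hc/λ - KE_max

Calculate photon energy:
E_photon = hc/λ = (6.626×10⁻³⁴ J·s)(3×10⁸ m/s) / (135.0×10⁻⁹ m) = 9.1840 eV

Therefore:
φ = 9.1840 - 5.004 = 4.18 eV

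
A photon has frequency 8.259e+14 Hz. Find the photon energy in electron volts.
3.4156 eV

Using E = hf:

E = hf = (6.626×10⁻³⁴ J·s)(8.259e+14 Hz)
E = 3.4156 eV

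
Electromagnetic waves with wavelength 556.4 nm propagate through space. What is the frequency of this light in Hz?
5.3881e+14 Hz

Using the wave equation: c = fλ

Solving for frequency:
f = c/λ = (3×10⁸ m/s) / (556.4×10⁻⁹ m)
f = 5.3881e+14 Hz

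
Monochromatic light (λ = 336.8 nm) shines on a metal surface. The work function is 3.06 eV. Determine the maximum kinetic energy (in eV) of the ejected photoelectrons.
0.6212 eV

Using Einstein's photoelectric equation: KE_max = hf - φ = hc/λ - φ

First, calculate the photon energy:
E_photon = hc/λ = (6.626×10⁻³⁴ J·s)(3×10⁸ m/s) / (336.8×10⁻⁹ m)
E_photon = 3.6812 eV

Then, the maximum kinetic energy:
KE_max = E_photon - φ = 3.6812 eV - 3.06 eV = 0.6212 eV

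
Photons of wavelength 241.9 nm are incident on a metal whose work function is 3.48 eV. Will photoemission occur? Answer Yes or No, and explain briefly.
Yes

For photoemission, the photon energy must exceed the work function.

Photon energy: E = hc/λ = 5.1254 eV
Work function: φ = 3.48 eV

Since E_photon (5.1254 eV) > φ (3.48 eV), photoemission WILL occur.
The threshold wavelength is λ₀ = hc/φ = 356.3 nm.
Since 241.9 nm < 356.3 nm, the light has sufficient energy.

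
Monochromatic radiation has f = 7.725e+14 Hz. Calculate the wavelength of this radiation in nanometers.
388.08 nm

Using the wave equation: c = fλ

Solving for wavelength:
λ = c/f = (3×10⁸ m/s) / (7.725e+14 Hz)
λ = 388.08 nm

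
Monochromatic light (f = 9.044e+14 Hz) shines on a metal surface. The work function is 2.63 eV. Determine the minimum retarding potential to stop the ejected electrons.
1.1103 V

The stopping potential V_s satisfies: eV_s = KE_max

First, find KE_max using Einstein's equation:
E_photon = hf = (6.626×10⁻³⁴ J·s)(9.044e+14 Hz) = 3.7403 eV
KE_max = E_photon - φ = 3.7403 - 2.63 = 1.1103 eV

Since eV_s = KE_max:
V_s = KE_max/e = 1.1103 V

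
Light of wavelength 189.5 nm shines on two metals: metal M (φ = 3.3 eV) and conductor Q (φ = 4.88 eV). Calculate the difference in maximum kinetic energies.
1.5800 eV

Using KE_max = hc/λ - φ for each metal:

Photon energy: E = hc/λ = 6.5427 eV

For metal M (φ₁ = 3.3 eV):
KE₁ = E - φ₁ = 6.5427 - 3.3 = 3.2427 eV

For conductor Q (φ₂ = 4.88 eV):
KE₂ = E - φ₂ = 6.5427 - 4.88 = 1.6627 eV

Difference:
ΔKE = KE₁ - KE₂ = 3.2427 - 1.6627 = 1.5800 eV

Note: The difference equals the difference in work functions: 4.88 - 3.3 = 1.58 eV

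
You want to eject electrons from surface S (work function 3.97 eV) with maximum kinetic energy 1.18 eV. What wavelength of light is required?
240.75 nm

From Einstein's equation: KE_max = hc/λ - φ

Rearranging for λ:
hc/λ = KE_max + φ
λ = hc/(KE_max + φ)

Required photon energy:
E_photon = KE_max + φ = 1.18 + 3.97 = 5.15 eV

Required wavelength:
λ = hc/E_photon = (6.626×10⁻³⁴)(3×10⁸) / (5.15 × 1.602×10⁻¹⁹)
λ = 240.75 nm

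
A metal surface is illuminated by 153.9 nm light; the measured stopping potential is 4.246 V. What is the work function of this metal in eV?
3.81 eV

The stopping potential gives the maximum kinetic energy: KE_max = eV_s = 4.246 eV

From Einstein's photoelectric equation: KE_max = hc/λ - φ
Rearranging: φ = hc/λ - KE_max

Calculate photon energy:
E_photon = hc/λ = (6.626×10⁻³⁴ J·s)(3×10⁸ m/s) / (153.9×10⁻⁹ m) = 8.0562 eV

Therefore:
φ = 8.0562 - 4.246 = 3.81 eV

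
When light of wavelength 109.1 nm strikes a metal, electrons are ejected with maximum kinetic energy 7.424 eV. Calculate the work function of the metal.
3.94 eV

From Einstein's photoelectric equation: KE_max = hf - φ = hc/λ - φ

Rearranging for φ:
φ = hc/λ - KE_max

Calculate photon energy:
E_photon = hc/λ = 11.3643 eV

Therefore:
φ = 11.3643 - 7.424 = 3.94 eV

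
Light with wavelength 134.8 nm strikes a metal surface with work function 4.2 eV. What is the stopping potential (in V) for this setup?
4.9976 V

The stopping potential V_s satisfies: eV_s = KE_max

First, find KE_max using Einstein's equation:
E_photon = hc/λ = 9.1976 eV
KE_max = E_photon - φ = 9.1976 - 4.2 = 4.9976 eV

Since eV_s = KE_max:
V_s = KE_max/e = 4.9976 V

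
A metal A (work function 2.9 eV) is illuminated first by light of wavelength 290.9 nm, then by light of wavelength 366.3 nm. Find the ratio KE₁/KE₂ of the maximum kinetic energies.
2.8098

Using Einstein's equation: KE_max = hc/λ - φ

For λ₁ = 290.9 nm:
E₁ = hc/λ₁ = 4.2621 eV
KE₁ = E₁ - φ = 4.2621 - 2.9 = 1.3621 eV

For λ₂ = 366.3 nm:
E₂ = hc/λ₂ = 3.3848 eV
KE₂ = E₂ - φ = 3.3848 - 2.9 = 0.4848 eV

Ratio: KE₁/KE₂ = 1.3621/0.4848 = 2.8098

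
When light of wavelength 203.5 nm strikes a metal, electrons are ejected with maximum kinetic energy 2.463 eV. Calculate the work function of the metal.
3.63 eV

From Einstein's photoelectric equation: KE_max = hf - φ = hc/λ - φ

Rearranging for φ:
φ = hc/λ - KE_max

Calculate photon energy:
E_photon = hc/λ = 6.0926 eV

Therefore:
φ = 6.0926 - 2.463 = 3.63 eV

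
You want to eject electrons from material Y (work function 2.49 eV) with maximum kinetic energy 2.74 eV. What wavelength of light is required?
237.06 nm

From Einstein's equation: KE_max = hc/λ - φ

Rearranging for λ:
hc/λ = KE_max + φ
λ = hc/(KE_max + φ)

Required photon energy:
E_photon = KE_max + φ = 2.74 + 2.49 = 5.23 eV

Required wavelength:
λ = hc/E_photon = (6.626×10⁻³⁴)(3×10⁸) / (5.23 × 1.602×10⁻¹⁹)
λ = 237.06 nm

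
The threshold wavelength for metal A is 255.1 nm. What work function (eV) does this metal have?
4.86 eV

At the threshold wavelength, photon energy equals work function:
φ = hc/λ₀

Calculating:
φ = (6.626×10⁻³⁴ J·s)(3×10⁸ m/s) / (255.1×10⁻⁹ m)
φ = 4.86 eV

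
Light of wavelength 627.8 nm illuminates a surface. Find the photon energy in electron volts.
1.9749 eV

Using E = hf = hc/λ:

E = hc/λ = (6.626×10⁻³⁴ J·s)(3×10⁸ m/s) / (627.8×10⁻⁹ m)
E = 1.9749 eV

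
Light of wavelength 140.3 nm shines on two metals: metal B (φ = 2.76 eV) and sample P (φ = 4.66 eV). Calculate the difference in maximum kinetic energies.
1.9000 eV

Using KE_max = hc/λ - φ for each metal:

Photon energy: E = hc/λ = 8.8371 eV

For metal B (φ₁ = 2.76 eV):
KE₁ = E - φ₁ = 8.8371 - 2.76 = 6.0771 eV

For sample P (φ₂ = 4.66 eV):
KE₂ = E - φ₂ = 8.8371 - 4.66 = 4.1771 eV

Difference:
ΔKE = KE₁ - KE₂ = 6.0771 - 4.1771 = 1.9000 eV

Note: The difference equals the difference in work functions: 4.66 - 2.76 = 1.90 eV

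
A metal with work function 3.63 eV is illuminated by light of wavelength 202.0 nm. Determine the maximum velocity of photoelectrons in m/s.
9.3924e+05 m/s

First, find the maximum kinetic energy:
E_photon = hc/λ = 6.1378 eV
KE_max = E_photon - φ = 6.1378 - 3.63 = 2.5078 eV

Convert to Joules: KE_max = 2.5078 × 1.602×10⁻¹⁹ J = 4.0180e-19 J

Then use KE = ½mv² to find velocity:
v = √(2·KE/m) = √(2 × 4.0180e-19 J / 9.109e-31 kg)
v = 9.3924e+05 m/s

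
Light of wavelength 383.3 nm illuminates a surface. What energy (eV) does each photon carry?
3.2347 eV

Using E = hf = hc/λ:

E = hc/λ = (6.626×10⁻³⁴ J·s)(3×10⁸ m/s) / (383.3×10⁻⁹ m)
E = 3.2347 eV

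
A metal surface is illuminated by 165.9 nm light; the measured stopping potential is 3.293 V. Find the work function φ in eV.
4.18 eV

The stopping potential gives the maximum kinetic energy: KE_max = eV_s = 3.293 eV

From Einstein's photoelectric equation: KE_max = hc/λ - φ
Rearranging: φ = hc/λ - KE_max

Calculate photon energy:
E_photon = hc/λ = (6.626×10⁻³⁴ J·s)(3×10⁸ m/s) / (165.9×10⁻⁹ m) = 7.4734 eV

Therefore:
φ = 7.4734 - 3.293 = 4.18 eV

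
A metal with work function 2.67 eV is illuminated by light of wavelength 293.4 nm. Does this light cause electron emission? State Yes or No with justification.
Yes

For photoemission, the photon energy must exceed the work function.

Photon energy: E = hc/λ = 4.2258 eV
Work function: φ = 2.67 eV

Since E_photon (4.2258 eV) > φ (2.67 eV), photoemission WILL occur.
The threshold wavelength is λ₀ = hc/φ = 464.4 nm.
Since 293.4 nm < 464.4 nm, the light has sufficient energy.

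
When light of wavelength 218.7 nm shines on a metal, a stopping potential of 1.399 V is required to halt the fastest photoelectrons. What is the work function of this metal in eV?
4.27 eV

The stopping potential gives the maximum kinetic energy: KE_max = eV_s = 1.399 eV

From Einstein's photoelectric equation: KE_max = hc/λ - φ
Rearranging: φ = hc/λ - KE_max

Calculate photon energy:
E_photon = hc/λ = (6.626×10⁻³⁴ J·s)(3×10⁸ m/s) / (218.7×10⁻⁹ m) = 5.6691 eV

Therefore:
φ = 5.6691 - 1.399 = 4.27 eV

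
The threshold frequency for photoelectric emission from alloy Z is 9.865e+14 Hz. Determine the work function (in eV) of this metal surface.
4.08 eV

At the threshold frequency, photon energy equals work function:
φ = hf₀

Calculating:
φ = (6.626×10⁻³⁴ J·s)(9.865e+14 Hz)
φ = 4.08 eV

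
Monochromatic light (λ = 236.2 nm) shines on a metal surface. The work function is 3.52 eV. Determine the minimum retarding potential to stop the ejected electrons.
1.7291 V

The stopping potential V_s satisfies: eV_s = KE_max

First, find KE_max using Einstein's equation:
E_photon = hc/λ = 5.2491 eV
KE_max = E_photon - φ = 5.2491 - 3.52 = 1.7291 eV

Since eV_s = KE_max:
V_s = KE_max/e = 1.7291 V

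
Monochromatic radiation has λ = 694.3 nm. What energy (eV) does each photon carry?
1.7857 eV

Using E = hf = hc/λ:

E = hc/λ = (6.626×10⁻³⁴ J·s)(3×10⁸ m/s) / (694.3×10⁻⁹ m)
E = 1.7857 eV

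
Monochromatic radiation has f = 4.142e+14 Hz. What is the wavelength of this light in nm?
723.79 nm

Using the wave equation: c = fλ

Solving for wavelength:
λ = c/f = (3×10⁸ m/s) / (4.142e+14 Hz)
λ = 723.79 nm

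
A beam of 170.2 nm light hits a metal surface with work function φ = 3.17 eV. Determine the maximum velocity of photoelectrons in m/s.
1.2031e+06 m/s

First, find the maximum kinetic energy:
E_photon = hc/λ = 7.2846 eV
KE_max = E_photon - φ = 7.2846 - 3.17 = 4.1146 eV

Convert to Joules: KE_max = 4.1146 × 1.602×10⁻¹⁹ J = 6.5923e-19 J

Then use KE = ½mv² to find velocity:
v = √(2·KE/m) = √(2 × 6.5923e-19 J / 9.109e-31 kg)
v = 1.2031e+06 m/s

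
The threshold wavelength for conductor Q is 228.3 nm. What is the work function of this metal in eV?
5.43 eV

At the threshold wavelength, photon energy equals work function:
φ = hc/λ₀

Calculating:
φ = (6.626×10⁻³⁴ J·s)(3×10⁸ m/s) / (228.3×10⁻⁹ m)
φ = 5.43 eV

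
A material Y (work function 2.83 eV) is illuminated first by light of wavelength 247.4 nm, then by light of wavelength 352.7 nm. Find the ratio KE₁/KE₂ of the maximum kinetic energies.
3.1833

Using Einstein's equation: KE_max = hc/λ - φ

For λ₁ = 247.4 nm:
E₁ = hc/λ₁ = 5.0115 eV
KE₁ = E₁ - φ = 5.0115 - 2.83 = 2.1815 eV

For λ₂ = 352.7 nm:
E₂ = hc/λ₂ = 3.5153 eV
KE₂ = E₂ - φ = 3.5153 - 2.83 = 0.6853 eV

Ratio: KE₁/KE₂ = 2.1815/0.6853 = 3.1833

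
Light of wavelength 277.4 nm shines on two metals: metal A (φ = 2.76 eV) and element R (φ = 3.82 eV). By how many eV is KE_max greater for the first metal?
1.0600 eV

Using KE_max = hc/λ - φ for each metal:

Photon energy: E = hc/λ = 4.4695 eV

For metal A (φ₁ = 2.76 eV):
KE₁ = E - φ₁ = 4.4695 - 2.76 = 1.7095 eV

For element R (φ₂ = 3.82 eV):
KE₂ = E - φ₂ = 4.4695 - 3.82 = 0.6495 eV

Difference:
ΔKE = KE₁ - KE₂ = 1.7095 - 0.6495 = 1.0600 eV

Note: The difference equals the difference in work functions: 3.82 - 2.76 = 1.06 eV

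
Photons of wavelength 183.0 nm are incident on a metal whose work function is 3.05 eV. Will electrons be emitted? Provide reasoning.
Yes

For photoemission, the photon energy must exceed the work function.

Photon energy: E = hc/λ = 6.7751 eV
Work function: φ = 3.05 eV

Since E_photon (6.7751 eV) > φ (3.05 eV), photoemission WILL occur.
The threshold wavelength is λ₀ = hc/φ = 406.5 nm.
Since 183.0 nm < 406.5 nm, the light has sufficient energy.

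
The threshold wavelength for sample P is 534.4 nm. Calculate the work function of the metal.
2.32 eV

At the threshold wavelength, photon energy equals work function:
φ = hc/λ₀

Calculating:
φ = (6.626×10⁻³⁴ J·s)(3×10⁸ m/s) / (534.4×10⁻⁹ m)
φ = 2.32 eV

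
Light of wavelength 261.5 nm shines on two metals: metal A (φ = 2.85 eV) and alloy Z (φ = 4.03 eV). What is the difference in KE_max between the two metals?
1.1800 eV

Using KE_max = hc/λ - φ for each metal:

Photon energy: E = hc/λ = 4.7413 eV

For metal A (φ₁ = 2.85 eV):
KE₁ = E - φ₁ = 4.7413 - 2.85 = 1.8913 eV

For alloy Z (φ₂ = 4.03 eV):
KE₂ = E - φ₂ = 4.7413 - 4.03 = 0.7113 eV

Difference:
ΔKE = KE₁ - KE₂ = 1.8913 - 0.7113 = 1.1800 eV

Note: The difference equals the difference in work functions: 4.03 - 2.85 = 1.18 eV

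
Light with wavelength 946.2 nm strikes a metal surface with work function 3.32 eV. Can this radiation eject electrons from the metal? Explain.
No

For photoemission, the photon energy must exceed the work function.

Photon energy: E = hc/λ = 1.3103 eV
Work function: φ = 3.32 eV

Since E_photon (1.3103 eV) < φ (3.32 eV), photoemission will NOT occur.
The threshold wavelength is λ₀ = hc/φ = 373.4 nm.
Since 946.2 nm > 373.4 nm, the photons lack sufficient energy.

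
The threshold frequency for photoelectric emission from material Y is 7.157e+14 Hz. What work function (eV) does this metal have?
2.96 eV

At the threshold frequency, photon energy equals work function:
φ = hf₀

Calculating:
φ = (6.626×10⁻³⁴ J·s)(7.157e+14 Hz)
φ = 2.96 eV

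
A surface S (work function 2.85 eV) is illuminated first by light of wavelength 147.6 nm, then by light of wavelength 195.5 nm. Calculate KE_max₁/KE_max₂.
1.5894

Using Einstein's equation: KE_max = hc/λ - φ

For λ₁ = 147.6 nm:
E₁ = hc/λ₁ = 8.4000 eV
KE₁ = E₁ - φ = 8.4000 - 2.85 = 5.5500 eV

For λ₂ = 195.5 nm:
E₂ = hc/λ₂ = 6.3419 eV
KE₂ = E₂ - φ = 6.3419 - 2.85 = 3.4919 eV

Ratio: KE₁/KE₂ = 5.5500/3.4919 = 1.5894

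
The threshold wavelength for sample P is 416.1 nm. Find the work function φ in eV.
2.98 eV

At the threshold wavelength, photon energy equals work function:
φ = hc/λ₀

Calculating:
φ = (6.626×10⁻³⁴ J·s)(3×10⁸ m/s) / (416.1×10⁻⁹ m)
φ = 2.98 eV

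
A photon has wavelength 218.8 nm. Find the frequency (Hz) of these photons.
1.3702e+15 Hz

Using the wave equation: c = fλ

Solving for frequency:
f = c/λ = (3×10⁸ m/s) / (218.8×10⁻⁹ m)
f = 1.3702e+15 Hz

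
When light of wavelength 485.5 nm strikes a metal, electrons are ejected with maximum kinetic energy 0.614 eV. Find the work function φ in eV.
1.94 eV

From Einstein's photoelectric equation: KE_max = hf - φ = hc/λ - φ

Rearranging for φ:
φ = hc/λ - KE_max

Calculate photon energy:
E_photon = hc/λ = 2.5537 eV

Therefore:
φ = 2.5537 - 0.614 = 1.94 eV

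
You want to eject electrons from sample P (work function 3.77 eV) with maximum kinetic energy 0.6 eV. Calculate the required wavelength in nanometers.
283.72 nm

From Einstein's equation: KE_max = hc/λ - φ

Rearranging for λ:
hc/λ = KE_max + φ
λ = hc/(KE_max + φ)

Required photon energy:
E_photon = KE_max + φ = 0.6 + 3.77 = 4.37 eV

Required wavelength:
λ = hc/E_photon = (6.626×10⁻³⁴)(3×10⁸) / (4.37 × 1.602×10⁻¹⁹)
λ = 283.72 nm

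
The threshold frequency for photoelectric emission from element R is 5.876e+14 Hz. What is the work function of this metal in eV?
2.43 eV

At the threshold frequency, photon energy equals work function:
φ = hf₀

Calculating:
φ = (6.626×10⁻³⁴ J·s)(5.876e+14 Hz)
φ = 2.43 eV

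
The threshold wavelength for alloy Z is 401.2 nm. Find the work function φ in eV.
3.09 eV

At the threshold wavelength, photon energy equals work function:
φ = hc/λ₀

Calculating:
φ = (6.626×10⁻³⁴ J·s)(3×10⁸ m/s) / (401.2×10⁻⁹ m)
φ = 3.09 eV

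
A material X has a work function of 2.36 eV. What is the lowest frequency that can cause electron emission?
5.7065e+14 Hz

The threshold frequency is when the photon energy equals the work function:
hf₀ = φ

Solving for f₀:
f₀ = φ/h = (2.36 eV × 1.602×10⁻¹⁹ J/eV) / (6.626×10⁻³⁴ J·s)
f₀ = 5.7065e+14 Hz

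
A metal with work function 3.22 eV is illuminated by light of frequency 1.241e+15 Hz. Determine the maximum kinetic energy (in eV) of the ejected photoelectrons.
1.9124 eV

Using Einstein's photoelectric equation: KE_max = hf - φ

First, calculate the photon energy:
E_photon = hf = (6.626×10⁻³⁴ J·s)(1.241e+15 Hz)
E_photon = 5.1324 eV

Then, the maximum kinetic energy:
KE_max = E_photon - φ = 5.1324 eV - 3.22 eV = 1.9124 eV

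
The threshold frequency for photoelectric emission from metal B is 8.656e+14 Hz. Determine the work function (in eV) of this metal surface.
3.58 eV

At the threshold frequency, photon energy equals work function:
φ = hf₀

Calculating:
φ = (6.626×10⁻³⁴ J·s)(8.656e+14 Hz)
φ = 3.58 eV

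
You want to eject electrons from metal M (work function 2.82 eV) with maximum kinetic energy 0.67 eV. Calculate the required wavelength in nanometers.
355.26 nm

From Einstein's equation: KE_max = hc/λ - φ

Rearranging for λ:
hc/λ = KE_max + φ
λ = hc/(KE_max + φ)

Required photon energy:
E_photon = KE_max + φ = 0.67 + 2.82 = 3.49 eV

Required wavelength:
λ = hc/E_photon = (6.626×10⁻³⁴)(3×10⁸) / (3.49 × 1.602×10⁻¹⁹)
λ = 355.26 nm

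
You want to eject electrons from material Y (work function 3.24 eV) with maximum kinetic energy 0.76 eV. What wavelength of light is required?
309.96 nm

From Einstein's equation: KE_max = hc/λ - φ

Rearranging for λ:
hc/λ = KE_max + φ
λ = hc/(KE_max + φ)

Required photon energy:
E_photon = KE_max + φ = 0.76 + 3.24 = 4.00 eV

Required wavelength:
λ = hc/E_photon = (6.626×10⁻³⁴)(3×10⁸) / (4.00 × 1.602×10⁻¹⁹)
λ = 309.96 nm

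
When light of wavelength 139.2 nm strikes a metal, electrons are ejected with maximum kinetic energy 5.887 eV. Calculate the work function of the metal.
3.02 eV

From Einstein's photoelectric equation: KE_max = hf - φ = hc/λ - φ

Rearranging for φ:
φ = hc/λ - KE_max

Calculate photon energy:
E_photon = hc/λ = 8.9069 eV

Therefore:
φ = 8.9069 - 5.887 = 3.02 eV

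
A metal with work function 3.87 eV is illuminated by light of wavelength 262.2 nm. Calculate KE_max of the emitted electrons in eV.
0.8586 eV

Using Einstein's photoelectric equation: KE_max = hf - φ = hc/λ - φ

First, calculate the photon energy:
E_photon = hc/λ = (6.626×10⁻³⁴ J·s)(3×10⁸ m/s) / (262.2×10⁻⁹ m)
E_photon = 4.7286 eV

Then, the maximum kinetic energy:
KE_max = E_photon - φ = 4.7286 eV - 3.87 eV = 0.8586 eV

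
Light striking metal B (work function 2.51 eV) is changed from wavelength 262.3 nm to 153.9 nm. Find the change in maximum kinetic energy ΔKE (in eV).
3.3293 eV

Using Einstein's equation: KE_max = hc/λ - φ

For λ₁ = 262.3 nm:
KE₁ = hc/λ₁ - φ = 4.7268 - 2.51 = 2.2168 eV

For λ₂ = 153.9 nm:
KE₂ = hc/λ₂ - φ = 8.0562 - 2.51 = 5.5462 eV

Change in KE:
ΔKE = KE₂ - KE₁ = 5.5462 - 2.2168 = 3.3293 eV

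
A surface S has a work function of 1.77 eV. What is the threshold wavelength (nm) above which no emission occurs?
700.48 nm

The threshold wavelength is when the photon energy equals the work function:
hc/λ₀ = φ

Solving for λ₀:
λ₀ = hc/φ = (6.626×10⁻³⁴ J·s)(3×10⁸ m/s) / (1.77 eV × 1.602×10⁻¹⁹ J/eV)
λ₀ = 700.48 nm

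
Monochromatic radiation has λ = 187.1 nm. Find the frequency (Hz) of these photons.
1.6023e+15 Hz

Using the wave equation: c = fλ

Solving for frequency:
f = c/λ = (3×10⁸ m/s) / (187.1×10⁻⁹ m)
f = 1.6023e+15 Hz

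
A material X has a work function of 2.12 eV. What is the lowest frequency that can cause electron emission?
5.1261e+14 Hz

The threshold frequency is when the photon energy equals the work function:
hf₀ = φ

Solving for f₀:
f₀ = φ/h = (2.12 eV × 1.602×10⁻¹⁹ J/eV) / (6.626×10⁻³⁴ J·s)
f₀ = 5.1261e+14 Hz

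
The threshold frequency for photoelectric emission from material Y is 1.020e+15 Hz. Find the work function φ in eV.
4.22 eV

At the threshold frequency, photon energy equals work function:
φ = hf₀

Calculating:
φ = (6.626×10⁻³⁴ J·s)(1.020e+15 Hz)
φ = 4.22 eV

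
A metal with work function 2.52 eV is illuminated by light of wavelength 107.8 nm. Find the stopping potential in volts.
8.9813 V

The stopping potential V_s satisfies: eV_s = KE_max

First, find KE_max using Einstein's equation:
E_photon = hc/λ = 11.5013 eV
KE_max = E_photon - φ = 11.5013 - 2.52 = 8.9813 eV

Since eV_s = KE_max:
V_s = KE_max/e = 8.9813 V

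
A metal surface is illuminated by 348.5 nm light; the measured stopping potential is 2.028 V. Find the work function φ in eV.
1.53 eV

The stopping potential gives the maximum kinetic energy: KE_max = eV_s = 2.028 eV

From Einstein's photoelectric equation: KE_max = hc/λ - φ
Rearranging: φ = hc/λ - KE_max

Calculate photon energy:
E_photon = hc/λ = (6.626×10⁻³⁴ J·s)(3×10⁸ m/s) / (348.5×10⁻⁹ m) = 3.5577 eV

Therefore:
φ = 3.5577 - 2.028 = 1.53 eV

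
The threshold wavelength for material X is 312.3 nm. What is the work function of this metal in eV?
3.97 eV

At the threshold wavelength, photon energy equals work function:
φ = hc/λ₀

Calculating:
φ = (6.626×10⁻³⁴ J·s)(3×10⁸ m/s) / (312.3×10⁻⁹ m)
φ = 3.97 eV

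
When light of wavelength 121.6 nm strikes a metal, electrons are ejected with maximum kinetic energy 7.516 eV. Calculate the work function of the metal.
2.68 eV

From Einstein's photoelectric equation: KE_max = hf - φ = hc/λ - φ

Rearranging for φ:
φ = hc/λ - KE_max

Calculate photon energy:
E_photon = hc/λ = 10.1961 eV

Therefore:
φ = 10.1961 - 7.516 = 2.68 eV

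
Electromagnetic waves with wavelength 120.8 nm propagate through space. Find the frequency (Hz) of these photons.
2.4817e+15 Hz

Using the wave equation: c = fλ

Solving for frequency:
f = c/λ = (3×10⁸ m/s) / (120.8×10⁻⁹ m)
f = 2.4817e+15 Hz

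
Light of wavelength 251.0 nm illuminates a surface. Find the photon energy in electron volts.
4.9396 eV

Using E = hf = hc/λ:

E = hc/λ = (6.626×10⁻³⁴ J·s)(3×10⁸ m/s) / (251.0×10⁻⁹ m)
E = 4.9396 eV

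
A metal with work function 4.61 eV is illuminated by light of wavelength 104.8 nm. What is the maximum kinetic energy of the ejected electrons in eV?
7.2206 eV

Using Einstein's photoelectric equation: KE_max = hf - φ = hc/λ - φ

First, calculate the photon energy:
E_photon = hc/λ = (6.626×10⁻³⁴ J·s)(3×10⁸ m/s) / (104.8×10⁻⁹ m)
E_photon = 11.8306 eV

Then, the maximum kinetic energy:
KE_max = E_photon - φ = 11.8306 eV - 4.61 eV = 7.2206 eV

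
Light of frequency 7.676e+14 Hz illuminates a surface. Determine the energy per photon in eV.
3.1745 eV

Using E = hf:

E = hf = (6.626×10⁻³⁴ J·s)(7.676e+14 Hz)
E = 3.1745 eV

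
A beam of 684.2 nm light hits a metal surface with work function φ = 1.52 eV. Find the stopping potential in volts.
0.2921 V

The stopping potential V_s satisfies: eV_s = KE_max

First, find KE_max using Einstein's equation:
E_photon = hc/λ = 1.8121 eV
KE_max = E_photon - φ = 1.8121 - 1.52 = 0.2921 eV

Since eV_s = KE_max:
V_s = KE_max/e = 0.2921 V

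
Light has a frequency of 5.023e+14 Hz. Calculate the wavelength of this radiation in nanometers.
596.84 nm

Using the wave equation: c = fλ

Solving for wavelength:
λ = c/f = (3×10⁸ m/s) / (5.023e+14 Hz)
λ = 596.84 nm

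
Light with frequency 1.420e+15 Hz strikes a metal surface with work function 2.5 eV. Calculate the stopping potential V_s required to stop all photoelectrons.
3.3726 V

The stopping potential V_s satisfies: eV_s = KE_max

First, find KE_max using Einstein's equation:
E_photon = hf = (6.626×10⁻³⁴ J·s)(1.420e+15 Hz) = 5.8726 eV
KE_max = E_photon - φ = 5.8726 - 2.5 = 3.3726 eV

Since eV_s = KE_max:
V_s = KE_max/e = 3.3726 V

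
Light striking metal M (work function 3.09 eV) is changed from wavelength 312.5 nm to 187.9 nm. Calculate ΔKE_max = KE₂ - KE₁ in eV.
2.6309 eV

Using Einstein's equation: KE_max = hc/λ - φ

For λ₁ = 312.5 nm:
KE₁ = hc/λ₁ - φ = 3.9675 - 3.09 = 0.8775 eV

For λ₂ = 187.9 nm:
KE₂ = hc/λ₂ - φ = 6.5984 - 3.09 = 3.5084 eV

Change in KE:
ΔKE = KE₂ - KE₁ = 3.5084 - 0.8775 = 2.6309 eV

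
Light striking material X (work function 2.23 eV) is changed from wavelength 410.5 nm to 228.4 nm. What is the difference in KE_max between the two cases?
2.4081 eV

Using Einstein's equation: KE_max = hc/λ - φ

For λ₁ = 410.5 nm:
KE₁ = hc/λ₁ - φ = 3.0203 - 2.23 = 0.7903 eV

For λ₂ = 228.4 nm:
KE₂ = hc/λ₂ - φ = 5.4284 - 2.23 = 3.1984 eV

Change in KE:
ΔKE = KE₂ - KE₁ = 3.1984 - 0.7903 = 2.4081 eV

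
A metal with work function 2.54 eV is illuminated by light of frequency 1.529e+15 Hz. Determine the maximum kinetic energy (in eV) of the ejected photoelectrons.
3.7834 eV

Using Einstein's photoelectric equation: KE_max = hf - φ

First, calculate the photon energy:
E_photon = hf = (6.626×10⁻³⁴ J·s)(1.529e+15 Hz)
E_photon = 6.3234 eV

Then, the maximum kinetic energy:
KE_max = E_photon - φ = 6.3234 eV - 2.54 eV = 3.7834 eV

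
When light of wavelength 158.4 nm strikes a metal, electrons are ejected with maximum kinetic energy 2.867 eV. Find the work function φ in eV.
4.96 eV

From Einstein's photoelectric equation: KE_max = hf - φ = hc/λ - φ

Rearranging for φ:
φ = hc/λ - KE_max

Calculate photon energy:
E_photon = hc/λ = 7.8273 eV

Therefore:
φ = 7.8273 - 2.867 = 4.96 eV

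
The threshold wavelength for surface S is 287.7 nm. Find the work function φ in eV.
4.31 eV

At the threshold wavelength, photon energy equals work function:
φ = hc/λ₀

Calculating:
φ = (6.626×10⁻³⁴ J·s)(3×10⁸ m/s) / (287.7×10⁻⁹ m)
φ = 4.31 eV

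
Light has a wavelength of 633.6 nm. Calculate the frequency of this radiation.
4.7316e+14 Hz

Using the wave equation: c = fλ

Solving for frequency:
f = c/λ = (3×10⁸ m/s) / (633.6×10⁻⁹ m)
f = 4.7316e+14 Hz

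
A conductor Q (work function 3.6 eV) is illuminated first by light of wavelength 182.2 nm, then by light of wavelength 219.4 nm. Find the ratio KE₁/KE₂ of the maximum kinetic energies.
1.5625

Using Einstein's equation: KE_max = hc/λ - φ

For λ₁ = 182.2 nm:
E₁ = hc/λ₁ = 6.8048 eV
KE₁ = E₁ - φ = 6.8048 - 3.6 = 3.2048 eV

For λ₂ = 219.4 nm:
E₂ = hc/λ₂ = 5.6511 eV
KE₂ = E₂ - φ = 5.6511 - 3.6 = 2.0511 eV

Ratio: KE₁/KE₂ = 3.2048/2.0511 = 1.5625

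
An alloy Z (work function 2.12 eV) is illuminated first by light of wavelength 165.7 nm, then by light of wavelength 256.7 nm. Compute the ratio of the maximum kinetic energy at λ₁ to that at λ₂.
1.9788

Using Einstein's equation: KE_max = hc/λ - φ

For λ₁ = 165.7 nm:
E₁ = hc/λ₁ = 7.4825 eV
KE₁ = E₁ - φ = 7.4825 - 2.12 = 5.3625 eV

For λ₂ = 256.7 nm:
E₂ = hc/λ₂ = 4.8299 eV
KE₂ = E₂ - φ = 4.8299 - 2.12 = 2.7099 eV

Ratio: KE₁/KE₂ = 5.3625/2.7099 = 1.9788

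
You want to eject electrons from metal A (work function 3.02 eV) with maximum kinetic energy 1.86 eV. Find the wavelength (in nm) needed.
254.07 nm

From Einstein's equation: KE_max = hc/λ - φ

Rearranging for λ:
hc/λ = KE_max + φ
λ = hc/(KE_max + φ)

Required photon energy:
E_photon = KE_max + φ = 1.86 + 3.02 = 4.88 eV

Required wavelength:
λ = hc/E_photon = (6.626×10⁻³⁴)(3×10⁸) / (4.88 × 1.602×10⁻¹⁹)
λ = 254.07 nm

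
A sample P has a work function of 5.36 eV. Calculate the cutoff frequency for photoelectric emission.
1.2960e+15 Hz

The threshold frequency is when the photon energy equals the work function:
hf₀ = φ

Solving for f₀:
f₀ = φ/h = (5.36 eV × 1.602×10⁻¹⁹ J/eV) / (6.626×10⁻³⁴ J·s)
f₀ = 1.2960e+15 Hz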